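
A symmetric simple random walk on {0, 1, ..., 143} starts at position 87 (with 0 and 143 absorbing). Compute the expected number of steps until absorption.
E[τ | X_0 = 87] = 4872

Let v_k = E[τ | X_0 = k]. Boundary: v_0 = v_143 = 0. Recurrence: v_k = 1 + (v_{k-1} + v_{k+1})/2 for 1 ≤ k ≤ 142. The particular solution to v_k − (v_{k-1} + v_{k+1})/2 = 1 is v_k = −k^2. Adding homogeneous solution A + B k and matching boundaries gives v_k = k (143 − k). Substituting k = 87: v_87 = 87 · 56 = 4872.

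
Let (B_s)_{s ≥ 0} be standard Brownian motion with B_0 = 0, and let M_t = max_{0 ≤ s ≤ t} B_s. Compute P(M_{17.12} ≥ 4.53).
P(M_{17.12} ≥ 4.53) = 2·P(B_{17.12} ≥ 4.53) = 2(1 − Φ(4.53/√17.12)) ≈ 0.2736

By the reflection principle for Brownian motion, P(M_t ≥ a) = 2 · P(B_t ≥ a) for a ≥ 0. Since B_t ~ N(0, t), P(B_t ≥ 4.53) = 1 − Φ(4.53/√t) = 1 − Φ(4.53/√17.12) = 1 − Φ(1.0948). So
  P(M_{17.12} ≥ 4.53) = 2(1 − Φ(1.0948)) ≈ 0.2736.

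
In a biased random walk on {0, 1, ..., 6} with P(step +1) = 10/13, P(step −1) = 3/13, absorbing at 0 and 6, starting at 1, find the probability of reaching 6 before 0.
P(hit 6 before 0) = (1 − (3/10)^1) / (1 − (3/10)^6) = 100000/142753

Let u_k denote P(reach 6 before 0 | start at k). Boundary: u_0 = 0, u_6 = 1. Recurrence: u_k = 10/13·u_{k+1} + 3/13·u_{k-1} for 1 ≤ k ≤ 5. Try u_k = A + B·r^k with r = q/p = (3/13)/(10/13) = 3/10. Substitution satisfies the recurrence; boundary conditions give:
  u_k = (1 − r^k) / (1 − r^N) = (1 − (3/10)^1) / (1 − (3/10)^6) = 100000/142753.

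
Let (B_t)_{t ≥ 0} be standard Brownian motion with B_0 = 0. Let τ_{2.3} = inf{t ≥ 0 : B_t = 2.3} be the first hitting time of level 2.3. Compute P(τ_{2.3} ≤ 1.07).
P(τ_{2.3} ≤ 1.07) = 2(1 − Φ(2.3/√1.07)) = 2(1 − Φ(2.2235)) ≈ 0.0262

By the reflection principle for standard BM, P(τ_b ≤ t) = 2 · P(B_t ≥ b). Since B_t ~ N(0, t), P(B_t ≥ 2.3) = 1 − Φ(2.3/√t) = 1 − Φ(2.3/√1.07) = 1 − Φ(2.2235) ≈ 0.01309. Doubling: P(τ_{2.3} ≤ 1.07) ≈ 2 · 0.01309 = 0.02618 ≈ 0.0262.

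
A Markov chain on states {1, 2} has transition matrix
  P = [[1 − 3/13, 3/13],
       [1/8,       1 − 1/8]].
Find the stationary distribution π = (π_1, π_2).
π_1 = 13/37, π_2 = 24/37

Solve πP = π with π_1 + π_2 = 1. From πP = π: π_1 · (1 − 3/13) + π_2 · 1/8 = π_1 ⇒ π_2 · 1/8 = π_1 · 3/13 ⇒ π_2/π_1 = (3/13)/(1/8) = 24/13. Together with π_1 + π_2 = 1:
  π_1 = (1/8)/(3/13 + 1/8) = (1/8)/(37/104) = 13/37,
  π_2 = (3/13)/(3/13 + 1/8) = (3/13)/(37/104) = 24/37.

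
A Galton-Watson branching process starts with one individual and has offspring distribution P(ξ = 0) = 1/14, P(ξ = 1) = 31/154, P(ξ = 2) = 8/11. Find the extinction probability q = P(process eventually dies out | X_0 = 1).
q = 11/112

The pgf is f(s) = 1/14 + 31/154·s + 8/11·s². The extinction probability q is the smallest fixed point of f in [0, 1]. Setting s = f(s):
  8/11·s² + (31/154 − 1)·s + 1/14 = 0
  8/11·s² − (1/14 + 8/11)·s + 1/14 = 0
which factors as (s − 1)·(8/11·s − 1/14) = 0, giving roots s = 1 and s = (1/14)/(8/11) = 11/112.
Mean offspring μ = 31/154 + 2·8/11 = 255/154 > 1 (supercritical), so q < 1. The extinction probability is the smaller root: q = (1/14)/(8/11) = 11/112.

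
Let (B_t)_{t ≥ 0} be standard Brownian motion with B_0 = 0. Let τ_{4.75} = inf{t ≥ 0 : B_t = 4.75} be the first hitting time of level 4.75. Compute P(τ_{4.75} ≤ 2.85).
P(τ_{4.75} ≤ 2.85) = 2(1 − Φ(4.75/√2.85)) = 2(1 − Φ(2.8137)) ≈ 0.0049

By the reflection principle for standard BM, P(τ_b ≤ t) = 2 · P(B_t ≥ b). Since B_t ~ N(0, t), P(B_t ≥ 4.75) = 1 − Φ(4.75/√t) = 1 − Φ(4.75/√2.85) = 1 − Φ(2.8137) ≈ 0.00245. Doubling: P(τ_{4.75} ≤ 2.85) ≈ 2 · 0.00245 = 0.00490 ≈ 0.0049.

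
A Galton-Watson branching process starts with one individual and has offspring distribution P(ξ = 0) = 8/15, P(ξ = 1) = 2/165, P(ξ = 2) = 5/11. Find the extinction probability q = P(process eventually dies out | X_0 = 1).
q = 1

Mean offspring μ = 0·8/15 + 1·2/165 + 2·5/11 = 152/165 ≤ 1. For μ ≤ 1 with offspring not concentrated at 1, the Galton-Watson process goes extinct almost surely, so q = 1.
(Algebraic check: The pgf is f(s) = 8/15 + 2/165·s + 5/11·s². The extinction probability q is the smallest fixed point of f in [0, 1]. Setting s = f(s):
  5/11·s² + (2/165 − 1)·s + 8/15 = 0
  5/11·s² − (8/15 + 5/11)·s + 8/15 = 0
which factors as (s − 1)·(5/11·s − 8/15) = 0, giving roots s = 1 and s = (8/15)/(5/11) = 88/75. Since 88/75 ≥ 1, the smallest root in [0, 1] is s = 1.)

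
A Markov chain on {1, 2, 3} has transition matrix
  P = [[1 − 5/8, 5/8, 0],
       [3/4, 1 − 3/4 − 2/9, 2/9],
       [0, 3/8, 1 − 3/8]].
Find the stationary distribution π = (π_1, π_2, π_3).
π = (162/377, 135/377, 80/377)

This is a birth-death chain on three states, which satisfies detailed balance: π_1 · P_{12} = π_2 · P_{21} and π_2 · P_{23} = π_3 · P_{32}.
From π_1 · 5/8 = π_2 · 3/4: π_2/π_1 = (5/8)/(3/4) = 5/6.
From π_2 · 2/9 = π_3 · 3/8: π_3/π_2 = (2/9)/(3/8) = 16/27.
Take π_1 proportional to 1; then unnormalized π = (1, 5/6, 40/81). Normalize by dividing by the sum 377/162:
  π = (162/377, 135/377, 80/377).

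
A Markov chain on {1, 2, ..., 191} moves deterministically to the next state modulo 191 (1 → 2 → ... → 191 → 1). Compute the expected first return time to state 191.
E[T_191 | X_0 = 191] = 191

The chain cycles deterministically, so starting at state 191 it returns in exactly 191 steps. Equivalently, the stationary distribution is uniform π_j = 1/191 for every state j, so by Kac's formula E[T_191] = 1/π_191 = 191.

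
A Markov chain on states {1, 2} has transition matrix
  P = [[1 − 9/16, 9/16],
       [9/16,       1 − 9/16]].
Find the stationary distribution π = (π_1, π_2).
π_1 = 1/2, π_2 = 1/2

Solve πP = π with π_1 + π_2 = 1. From πP = π: π_1 · (1 − 9/16) + π_2 · 9/16 = π_1 ⇒ π_2 · 9/16 = π_1 · 9/16 ⇒ π_2/π_1 = (9/16)/(9/16) = 1. Together with π_1 + π_2 = 1:
  π_1 = (9/16)/(9/16 + 9/16) = (9/16)/(9/8) = 1/2,
  π_2 = (9/16)/(9/16 + 9/16) = (9/16)/(9/8) = 1/2.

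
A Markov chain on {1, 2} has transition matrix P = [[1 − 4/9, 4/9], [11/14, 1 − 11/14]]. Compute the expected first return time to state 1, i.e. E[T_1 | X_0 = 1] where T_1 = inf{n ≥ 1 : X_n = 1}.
E[T_1 | X_0 = 1] = 1/π_1 = 155/99

For an irreducible recurrent Markov chain with stationary distribution π, E[T_i | X_0 = i] = 1/π_i (Kac's formula). Here π_1 = (11/14)/(4/9 + 11/14) = (11/14)/(155/126) = 99/155, so E[T_1 | X_0 = 1] = 1/π_1 = (4/9 + 11/14)/(11/14) = (155/126)/(11/14) = 155/99.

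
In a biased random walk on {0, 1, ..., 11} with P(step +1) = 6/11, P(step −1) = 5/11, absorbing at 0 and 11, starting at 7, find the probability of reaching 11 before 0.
P(hit 11 before 0) = (1 − (5/6)^7) / (1 − (5/6)^11) = 261547056/313968931

Let u_k denote P(reach 11 before 0 | start at k). Boundary: u_0 = 0, u_11 = 1. Recurrence: u_k = 6/11·u_{k+1} + 5/11·u_{k-1} for 1 ≤ k ≤ 10. Try u_k = A + B·r^k with r = q/p = (5/11)/(6/11) = 5/6. Substitution satisfies the recurrence; boundary conditions give:
  u_k = (1 − r^k) / (1 − r^N) = (1 − (5/6)^7) / (1 − (5/6)^11) = 261547056/313968931.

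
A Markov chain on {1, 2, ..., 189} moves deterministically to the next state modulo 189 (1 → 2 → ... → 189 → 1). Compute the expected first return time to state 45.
E[T_45 | X_0 = 45] = 189

The chain cycles deterministically, so starting at state 45 it returns in exactly 189 steps. Equivalently, the stationary distribution is uniform π_j = 1/189 for every state j, so by Kac's formula E[T_45] = 1/π_45 = 189.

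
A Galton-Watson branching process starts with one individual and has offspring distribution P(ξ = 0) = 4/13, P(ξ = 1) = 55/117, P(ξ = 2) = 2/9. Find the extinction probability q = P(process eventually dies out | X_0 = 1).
q = 1

Mean offspring μ = 0·4/13 + 1·55/117 + 2·2/9 = 107/117 ≤ 1. For μ ≤ 1 with offspring not concentrated at 1, the Galton-Watson process goes extinct almost surely, so q = 1.
(Algebraic check: The pgf is f(s) = 4/13 + 55/117·s + 2/9·s². The extinction probability q is the smallest fixed point of f in [0, 1]. Setting s = f(s):
  2/9·s² + (55/117 − 1)·s + 4/13 = 0
  2/9·s² − (4/13 + 2/9)·s + 4/13 = 0
which factors as (s − 1)·(2/9·s − 4/13) = 0, giving roots s = 1 and s = (4/13)/(2/9) = 18/13. Since 18/13 ≥ 1, the smallest root in [0, 1] is s = 1.)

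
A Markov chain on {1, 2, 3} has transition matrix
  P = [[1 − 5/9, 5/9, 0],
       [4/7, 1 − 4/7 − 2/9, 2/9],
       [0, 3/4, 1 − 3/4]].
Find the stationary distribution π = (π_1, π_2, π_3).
π = (972/2197, 945/2197, 280/2197)

This is a birth-death chain on three states, which satisfies detailed balance: π_1 · P_{12} = π_2 · P_{21} and π_2 · P_{23} = π_3 · P_{32}.
From π_1 · 5/9 = π_2 · 4/7: π_2/π_1 = (5/9)/(4/7) = 35/36.
From π_2 · 2/9 = π_3 · 3/4: π_3/π_2 = (2/9)/(3/4) = 8/27.
Take π_1 proportional to 1; then unnormalized π = (1, 35/36, 70/243). Normalize by dividing by the sum 2197/972:
  π = (972/2197, 945/2197, 280/2197).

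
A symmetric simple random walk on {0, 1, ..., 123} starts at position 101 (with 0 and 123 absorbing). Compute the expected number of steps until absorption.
E[τ | X_0 = 101] = 2222

Let v_k = E[τ | X_0 = k]. Boundary: v_0 = v_123 = 0. Recurrence: v_k = 1 + (v_{k-1} + v_{k+1})/2 for 1 ≤ k ≤ 122. The particular solution to v_k − (v_{k-1} + v_{k+1})/2 = 1 is v_k = −k^2. Adding homogeneous solution A + B k and matching boundaries gives v_k = k (123 − k). Substituting k = 101: v_101 = 101 · 22 = 2222.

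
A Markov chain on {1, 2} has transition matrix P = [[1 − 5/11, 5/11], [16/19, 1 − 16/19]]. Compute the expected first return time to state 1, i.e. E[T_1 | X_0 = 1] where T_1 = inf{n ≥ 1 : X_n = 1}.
E[T_1 | X_0 = 1] = 1/π_1 = 271/176

For an irreducible recurrent Markov chain with stationary distribution π, E[T_i | X_0 = i] = 1/π_i (Kac's formula). Here π_1 = (16/19)/(5/11 + 16/19) = (16/19)/(271/209) = 176/271, so E[T_1 | X_0 = 1] = 1/π_1 = (5/11 + 16/19)/(16/19) = (271/209)/(16/19) = 271/176.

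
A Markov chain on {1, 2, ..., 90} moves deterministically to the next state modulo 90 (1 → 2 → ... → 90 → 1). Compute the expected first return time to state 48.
E[T_48 | X_0 = 48] = 90

The chain cycles deterministically, so starting at state 48 it returns in exactly 90 steps. Equivalently, the stationary distribution is uniform π_j = 1/90 for every state j, so by Kac's formula E[T_48] = 1/π_48 = 90.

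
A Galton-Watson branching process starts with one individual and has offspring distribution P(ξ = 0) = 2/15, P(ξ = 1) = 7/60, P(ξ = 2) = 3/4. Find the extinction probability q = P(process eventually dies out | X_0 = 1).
q = 8/45

The pgf is f(s) = 2/15 + 7/60·s + 3/4·s². The extinction probability q is the smallest fixed point of f in [0, 1]. Setting s = f(s):
  3/4·s² + (7/60 − 1)·s + 2/15 = 0
  3/4·s² − (2/15 + 3/4)·s + 2/15 = 0
which factors as (s − 1)·(3/4·s − 2/15) = 0, giving roots s = 1 and s = (2/15)/(3/4) = 8/45.
Mean offspring μ = 7/60 + 2·3/4 = 97/60 > 1 (supercritical), so q < 1. The extinction probability is the smaller root: q = (2/15)/(3/4) = 8/45.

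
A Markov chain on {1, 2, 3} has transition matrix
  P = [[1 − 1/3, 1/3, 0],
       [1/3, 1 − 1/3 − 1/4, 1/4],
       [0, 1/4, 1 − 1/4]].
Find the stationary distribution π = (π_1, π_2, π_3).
π = (1/3, 1/3, 1/3)

This is a birth-death chain on three states, which satisfies detailed balance: π_1 · P_{12} = π_2 · P_{21} and π_2 · P_{23} = π_3 · P_{32}.
From π_1 · 1/3 = π_2 · 1/3: π_2/π_1 = (1/3)/(1/3) = 1.
From π_2 · 1/4 = π_3 · 1/4: π_3/π_2 = (1/4)/(1/4) = 1.
Take π_1 proportional to 1; then unnormalized π = (1, 1, 1). Normalize by dividing by the sum 3:
  π = (1/3, 1/3, 1/3).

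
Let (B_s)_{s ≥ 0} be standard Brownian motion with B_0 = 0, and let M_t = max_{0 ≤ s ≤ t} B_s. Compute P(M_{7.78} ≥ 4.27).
P(M_{7.78} ≥ 4.27) = 2·P(B_{7.78} ≥ 4.27) = 2(1 − Φ(4.27/√7.78)) ≈ 0.1258

By the reflection principle for Brownian motion, P(M_t ≥ a) = 2 · P(B_t ≥ a) for a ≥ 0. Since B_t ~ N(0, t), P(B_t ≥ 4.27) = 1 − Φ(4.27/√t) = 1 − Φ(4.27/√7.78) = 1 − Φ(1.5309). So
  P(M_{7.78} ≥ 4.27) = 2(1 − Φ(1.5309)) ≈ 0.1258.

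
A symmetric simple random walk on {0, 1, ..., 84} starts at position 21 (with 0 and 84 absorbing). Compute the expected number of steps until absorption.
E[τ | X_0 = 21] = 1323

Let v_k = E[τ | X_0 = k]. Boundary: v_0 = v_84 = 0. Recurrence: v_k = 1 + (v_{k-1} + v_{k+1})/2 for 1 ≤ k ≤ 83. The particular solution to v_k − (v_{k-1} + v_{k+1})/2 = 1 is v_k = −k^2. Adding homogeneous solution A + B k and matching boundaries gives v_k = k (84 − k). Substituting k = 21: v_21 = 21 · 63 = 1323.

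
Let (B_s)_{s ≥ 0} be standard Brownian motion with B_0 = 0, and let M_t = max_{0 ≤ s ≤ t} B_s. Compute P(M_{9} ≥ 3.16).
P(M_{9} ≥ 3.16) = 2·P(B_{9} ≥ 3.16) = 2(1 − Φ(3.16/√9)) ≈ 0.2922

By the reflection principle for Brownian motion, P(M_t ≥ a) = 2 · P(B_t ≥ a) for a ≥ 0. Since B_t ~ N(0, t), P(B_t ≥ 3.16) = 1 − Φ(3.16/√t) = 1 − Φ(3.16/√9) = 1 − Φ(1.0533). So
  P(M_{9} ≥ 3.16) = 2(1 − Φ(1.0533)) ≈ 0.2922.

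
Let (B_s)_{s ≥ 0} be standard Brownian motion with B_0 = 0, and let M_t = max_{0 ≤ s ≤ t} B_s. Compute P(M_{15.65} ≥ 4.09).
P(M_{15.65} ≥ 4.09) = 2·P(B_{15.65} ≥ 4.09) = 2(1 − Φ(4.09/√15.65)) ≈ 0.3012

By the reflection principle for Brownian motion, P(M_t ≥ a) = 2 · P(B_t ≥ a) for a ≥ 0. Since B_t ~ N(0, t), P(B_t ≥ 4.09) = 1 − Φ(4.09/√t) = 1 − Φ(4.09/√15.65) = 1 − Φ(1.0339). So
  P(M_{15.65} ≥ 4.09) = 2(1 − Φ(1.0339)) ≈ 0.3012.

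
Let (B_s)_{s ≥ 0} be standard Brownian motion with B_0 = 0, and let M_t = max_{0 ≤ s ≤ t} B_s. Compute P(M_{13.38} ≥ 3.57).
P(M_{13.38} ≥ 3.57) = 2·P(B_{13.38} ≥ 3.57) = 2(1 − Φ(3.57/√13.38)) ≈ 0.3291

By the reflection principle for Brownian motion, P(M_t ≥ a) = 2 · P(B_t ≥ a) for a ≥ 0. Since B_t ~ N(0, t), P(B_t ≥ 3.57) = 1 − Φ(3.57/√t) = 1 − Φ(3.57/√13.38) = 1 − Φ(0.9760). So
  P(M_{13.38} ≥ 3.57) = 2(1 − Φ(0.9760)) ≈ 0.3291.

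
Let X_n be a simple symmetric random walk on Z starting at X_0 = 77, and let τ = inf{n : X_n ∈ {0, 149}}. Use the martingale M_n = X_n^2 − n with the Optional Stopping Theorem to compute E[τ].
E[τ] = 5544

M_n = X_n^2 − n is a martingale (since E[X_{n+1}^2 | F_n] = X_n^2 + 1). By OST (τ has finite mean in a bounded region), E[M_τ] = E[M_0] = X_0^2 − 0 = 77^2 = 5929. Also E[M_τ] = E[X_τ^2] − E[τ]. The walk exits at 0 or 149, with P(hit 149 first) = 77/149, so E[X_τ^2] = 149^2 · 77/149 + 0 = 11473. Thus E[τ] = E[X_τ^2] − E[M_τ] = 11473 − 5929 = 5544 = 77(149 − 77) = 5544.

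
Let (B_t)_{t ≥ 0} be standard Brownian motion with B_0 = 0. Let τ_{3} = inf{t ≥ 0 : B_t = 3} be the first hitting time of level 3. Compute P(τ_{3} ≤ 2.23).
P(τ_{3} ≤ 2.23) = 2(1 − Φ(3/√2.23)) = 2(1 − Φ(2.0089)) ≈ 0.0445

By the reflection principle for standard BM, P(τ_b ≤ t) = 2 · P(B_t ≥ b). Since B_t ~ N(0, t), P(B_t ≥ 3) = 1 − Φ(3/√t) = 1 − Φ(3/√2.23) = 1 − Φ(2.0089) ≈ 0.02227. Doubling: P(τ_{3} ≤ 2.23) ≈ 2 · 0.02227 = 0.04454 ≈ 0.0445.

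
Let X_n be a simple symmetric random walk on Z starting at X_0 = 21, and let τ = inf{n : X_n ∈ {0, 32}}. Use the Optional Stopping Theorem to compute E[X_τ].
E[X_τ] = 21

X_n is a martingale and τ is a bounded-mean stopping time (indeed τ is finite a.s. with bounded expectation since the walk is in a bounded region). By the OST, E[X_τ] = E[X_0] = 21. Equivalently: E[X_τ] = 32 · P(hit 32 first) + 0 · P(hit 0 first) = 32 · (21/32) = 21.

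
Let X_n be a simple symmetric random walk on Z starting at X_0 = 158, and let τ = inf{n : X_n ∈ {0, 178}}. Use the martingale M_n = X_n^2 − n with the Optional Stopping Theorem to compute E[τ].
E[τ] = 3160

M_n = X_n^2 − n is a martingale (since E[X_{n+1}^2 | F_n] = X_n^2 + 1). By OST (τ has finite mean in a bounded region), E[M_τ] = E[M_0] = X_0^2 − 0 = 158^2 = 24964. Also E[M_τ] = E[X_τ^2] − E[τ]. The walk exits at 0 or 178, with P(hit 178 first) = 158/178, so E[X_τ^2] = 178^2 · 158/178 + 0 = 28124. Thus E[τ] = E[X_τ^2] − E[M_τ] = 28124 − 24964 = 3160 = 158(178 − 158) = 3160.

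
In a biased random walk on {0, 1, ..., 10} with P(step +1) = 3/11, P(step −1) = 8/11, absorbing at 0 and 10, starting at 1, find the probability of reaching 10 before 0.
P(hit 10 before 0) = (1 − (8/3)^1) / (1 − (8/3)^10) = 19683/214736555

Let u_k denote P(reach 10 before 0 | start at k). Boundary: u_0 = 0, u_10 = 1. Recurrence: u_k = 3/11·u_{k+1} + 8/11·u_{k-1} for 1 ≤ k ≤ 9. Try u_k = A + B·r^k with r = q/p = (8/11)/(3/11) = 8/3. Substitution satisfies the recurrence; boundary conditions give:
  u_k = (1 − r^k) / (1 − r^N) = (1 − (8/3)^1) / (1 − (8/3)^10) = 19683/214736555.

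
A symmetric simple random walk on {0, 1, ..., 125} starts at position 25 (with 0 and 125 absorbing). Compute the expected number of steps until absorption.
E[τ | X_0 = 25] = 2500

Let v_k = E[τ | X_0 = k]. Boundary: v_0 = v_125 = 0. Recurrence: v_k = 1 + (v_{k-1} + v_{k+1})/2 for 1 ≤ k ≤ 124. The particular solution to v_k − (v_{k-1} + v_{k+1})/2 = 1 is v_k = −k^2. Adding homogeneous solution A + B k and matching boundaries gives v_k = k (125 − k). Substituting k = 25: v_25 = 25 · 100 = 2500.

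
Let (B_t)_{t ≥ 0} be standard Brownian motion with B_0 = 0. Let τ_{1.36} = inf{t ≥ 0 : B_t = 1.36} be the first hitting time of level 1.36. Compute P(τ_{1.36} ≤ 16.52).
P(τ_{1.36} ≤ 16.52) = 2(1 − Φ(1.36/√16.52)) = 2(1 − Φ(0.3346)) ≈ 0.7379

By the reflection principle for standard BM, P(τ_b ≤ t) = 2 · P(B_t ≥ b). Since B_t ~ N(0, t), P(B_t ≥ 1.36) = 1 − Φ(1.36/√t) = 1 − Φ(1.36/√16.52) = 1 − Φ(0.3346) ≈ 0.36896. Doubling: P(τ_{1.36} ≤ 16.52) ≈ 2 · 0.36896 = 0.73792 ≈ 0.7379.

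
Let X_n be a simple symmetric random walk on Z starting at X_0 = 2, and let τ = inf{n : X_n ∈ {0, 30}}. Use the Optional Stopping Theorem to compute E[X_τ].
E[X_τ] = 2

X_n is a martingale and τ is a bounded-mean stopping time (indeed τ is finite a.s. with bounded expectation since the walk is in a bounded region). By the OST, E[X_τ] = E[X_0] = 2. Equivalently: E[X_τ] = 30 · P(hit 30 first) + 0 · P(hit 0 first) = 30 · (2/30) = 2.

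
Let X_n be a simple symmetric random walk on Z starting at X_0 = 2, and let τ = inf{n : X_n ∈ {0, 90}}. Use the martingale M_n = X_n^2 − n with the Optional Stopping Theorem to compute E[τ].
E[τ] = 176

M_n = X_n^2 − n is a martingale (since E[X_{n+1}^2 | F_n] = X_n^2 + 1). By OST (τ has finite mean in a bounded region), E[M_τ] = E[M_0] = X_0^2 − 0 = 2^2 = 4. Also E[M_τ] = E[X_τ^2] − E[τ]. The walk exits at 0 or 90, with P(hit 90 first) = 2/90, so E[X_τ^2] = 90^2 · 2/90 + 0 = 180. Thus E[τ] = E[X_τ^2] − E[M_τ] = 180 − 4 = 176 = 2(90 − 2) = 176.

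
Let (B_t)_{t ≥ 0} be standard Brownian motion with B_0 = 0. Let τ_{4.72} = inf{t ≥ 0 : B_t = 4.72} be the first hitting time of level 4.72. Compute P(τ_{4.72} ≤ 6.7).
P(τ_{4.72} ≤ 6.7) = 2(1 − Φ(4.72/√6.7)) = 2(1 − Φ(1.8235)) ≈ 0.0682

By the reflection principle for standard BM, P(τ_b ≤ t) = 2 · P(B_t ≥ b). Since B_t ~ N(0, t), P(B_t ≥ 4.72) = 1 − Φ(4.72/√t) = 1 − Φ(4.72/√6.7) = 1 − Φ(1.8235) ≈ 0.03411. Doubling: P(τ_{4.72} ≤ 6.7) ≈ 2 · 0.03411 = 0.06822 ≈ 0.0682.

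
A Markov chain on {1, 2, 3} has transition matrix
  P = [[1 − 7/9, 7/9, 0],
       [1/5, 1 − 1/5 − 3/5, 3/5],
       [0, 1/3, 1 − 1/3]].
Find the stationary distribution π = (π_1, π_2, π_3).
π = (9/107, 35/107, 63/107)

This is a birth-death chain on three states, which satisfies detailed balance: π_1 · P_{12} = π_2 · P_{21} and π_2 · P_{23} = π_3 · P_{32}.
From π_1 · 7/9 = π_2 · 1/5: π_2/π_1 = (7/9)/(1/5) = 35/9.
From π_2 · 3/5 = π_3 · 1/3: π_3/π_2 = (3/5)/(1/3) = 9/5.
Take π_1 proportional to 1; then unnormalized π = (1, 35/9, 7). Normalize by dividing by the sum 107/9:
  π = (9/107, 35/107, 63/107).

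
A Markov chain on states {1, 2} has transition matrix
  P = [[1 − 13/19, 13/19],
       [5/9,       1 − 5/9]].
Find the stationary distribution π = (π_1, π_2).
π_1 = 95/212, π_2 = 117/212

Solve πP = π with π_1 + π_2 = 1. From πP = π: π_1 · (1 − 13/19) + π_2 · 5/9 = π_1 ⇒ π_2 · 5/9 = π_1 · 13/19 ⇒ π_2/π_1 = (13/19)/(5/9) = 117/95. Together with π_1 + π_2 = 1:
  π_1 = (5/9)/(13/19 + 5/9) = (5/9)/(212/171) = 95/212,
  π_2 = (13/19)/(13/19 + 5/9) = (13/19)/(212/171) = 117/212.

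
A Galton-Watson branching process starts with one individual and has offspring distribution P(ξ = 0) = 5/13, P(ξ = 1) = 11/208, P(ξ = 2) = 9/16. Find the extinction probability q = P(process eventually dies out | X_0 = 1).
q = 80/117

The pgf is f(s) = 5/13 + 11/208·s + 9/16·s². The extinction probability q is the smallest fixed point of f in [0, 1]. Setting s = f(s):
  9/16·s² + (11/208 − 1)·s + 5/13 = 0
  9/16·s² − (5/13 + 9/16)·s + 5/13 = 0
which factors as (s − 1)·(9/16·s − 5/13) = 0, giving roots s = 1 and s = (5/13)/(9/16) = 80/117.
Mean offspring μ = 11/208 + 2·9/16 = 245/208 > 1 (supercritical), so q < 1. The extinction probability is the smaller root: q = (5/13)/(9/16) = 80/117.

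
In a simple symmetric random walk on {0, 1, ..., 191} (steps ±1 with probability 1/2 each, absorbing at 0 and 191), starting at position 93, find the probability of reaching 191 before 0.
P(hit 191 before 0) = 93/191

Let u_k = P(hit 191 before 0 | start at k). Then u_0 = 0, u_191 = 1, and u_k = u_{k-1}/2 + u_{k+1}/2 for 1 ≤ k ≤ 190. This harmonic recurrence is solved by u_k = k/191, giving u_93 = 93/191.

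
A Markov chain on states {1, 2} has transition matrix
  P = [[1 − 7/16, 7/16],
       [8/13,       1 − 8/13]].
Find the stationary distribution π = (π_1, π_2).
π_1 = 128/219, π_2 = 91/219

Solve πP = π with π_1 + π_2 = 1. From πP = π: π_1 · (1 − 7/16) + π_2 · 8/13 = π_1 ⇒ π_2 · 8/13 = π_1 · 7/16 ⇒ π_2/π_1 = (7/16)/(8/13) = 91/128. Together with π_1 + π_2 = 1:
  π_1 = (8/13)/(7/16 + 8/13) = (8/13)/(219/208) = 128/219,
  π_2 = (7/16)/(7/16 + 8/13) = (7/16)/(219/208) = 91/219.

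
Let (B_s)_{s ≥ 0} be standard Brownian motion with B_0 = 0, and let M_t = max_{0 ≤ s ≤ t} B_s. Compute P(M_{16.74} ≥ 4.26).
P(M_{16.74} ≥ 4.26) = 2·P(B_{16.74} ≥ 4.26) = 2(1 − Φ(4.26/√16.74)) ≈ 0.2978

By the reflection principle for Brownian motion, P(M_t ≥ a) = 2 · P(B_t ≥ a) for a ≥ 0. Since B_t ~ N(0, t), P(B_t ≥ 4.26) = 1 − Φ(4.26/√t) = 1 − Φ(4.26/√16.74) = 1 − Φ(1.0412). So
  P(M_{16.74} ≥ 4.26) = 2(1 − Φ(1.0412)) ≈ 0.2978.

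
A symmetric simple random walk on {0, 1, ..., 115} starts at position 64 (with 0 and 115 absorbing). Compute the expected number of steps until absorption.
E[τ | X_0 = 64] = 3264

Let v_k = E[τ | X_0 = k]. Boundary: v_0 = v_115 = 0. Recurrence: v_k = 1 + (v_{k-1} + v_{k+1})/2 for 1 ≤ k ≤ 114. The particular solution to v_k − (v_{k-1} + v_{k+1})/2 = 1 is v_k = −k^2. Adding homogeneous solution A + B k and matching boundaries gives v_k = k (115 − k). Substituting k = 64: v_64 = 64 · 51 = 3264.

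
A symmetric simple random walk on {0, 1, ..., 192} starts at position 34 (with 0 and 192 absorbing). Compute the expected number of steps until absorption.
E[τ | X_0 = 34] = 5372

Let v_k = E[τ | X_0 = k]. Boundary: v_0 = v_192 = 0. Recurrence: v_k = 1 + (v_{k-1} + v_{k+1})/2 for 1 ≤ k ≤ 191. The particular solution to v_k − (v_{k-1} + v_{k+1})/2 = 1 is v_k = −k^2. Adding homogeneous solution A + B k and matching boundaries gives v_k = k (192 − k). Substituting k = 34: v_34 = 34 · 158 = 5372.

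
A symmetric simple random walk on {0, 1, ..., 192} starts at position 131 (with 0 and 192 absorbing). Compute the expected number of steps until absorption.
E[τ | X_0 = 131] = 7991

Let v_k = E[τ | X_0 = k]. Boundary: v_0 = v_192 = 0. Recurrence: v_k = 1 + (v_{k-1} + v_{k+1})/2 for 1 ≤ k ≤ 191. The particular solution to v_k − (v_{k-1} + v_{k+1})/2 = 1 is v_k = −k^2. Adding homogeneous solution A + B k and matching boundaries gives v_k = k (192 − k). Substituting k = 131: v_131 = 131 · 61 = 7991.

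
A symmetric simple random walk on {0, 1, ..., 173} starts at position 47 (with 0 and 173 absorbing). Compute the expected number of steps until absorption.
E[τ | X_0 = 47] = 5922

Let v_k = E[τ | X_0 = k]. Boundary: v_0 = v_173 = 0. Recurrence: v_k = 1 + (v_{k-1} + v_{k+1})/2 for 1 ≤ k ≤ 172. The particular solution to v_k − (v_{k-1} + v_{k+1})/2 = 1 is v_k = −k^2. Adding homogeneous solution A + B k and matching boundaries gives v_k = k (173 − k). Substituting k = 47: v_47 = 47 · 126 = 5922.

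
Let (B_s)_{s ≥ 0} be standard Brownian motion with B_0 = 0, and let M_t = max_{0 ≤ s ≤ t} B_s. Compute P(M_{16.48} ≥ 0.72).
P(M_{16.48} ≥ 0.72) = 2·P(B_{16.48} ≥ 0.72) = 2(1 − Φ(0.72/√16.48)) ≈ 0.8592

By the reflection principle for Brownian motion, P(M_t ≥ a) = 2 · P(B_t ≥ a) for a ≥ 0. Since B_t ~ N(0, t), P(B_t ≥ 0.72) = 1 − Φ(0.72/√t) = 1 − Φ(0.72/√16.48) = 1 − Φ(0.1774). So
  P(M_{16.48} ≥ 0.72) = 2(1 − Φ(0.1774)) ≈ 0.8592.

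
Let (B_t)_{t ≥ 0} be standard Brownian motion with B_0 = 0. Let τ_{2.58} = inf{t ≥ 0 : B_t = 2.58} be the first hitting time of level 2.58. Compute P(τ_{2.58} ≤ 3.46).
P(τ_{2.58} ≤ 3.46) = 2(1 − Φ(2.58/√3.46)) = 2(1 − Φ(1.3870)) ≈ 0.1654

By the reflection principle for standard BM, P(τ_b ≤ t) = 2 · P(B_t ≥ b). Since B_t ~ N(0, t), P(B_t ≥ 2.58) = 1 − Φ(2.58/√t) = 1 − Φ(2.58/√3.46) = 1 − Φ(1.3870) ≈ 0.08272. Doubling: P(τ_{2.58} ≤ 3.46) ≈ 2 · 0.08272 = 0.16544 ≈ 0.1654.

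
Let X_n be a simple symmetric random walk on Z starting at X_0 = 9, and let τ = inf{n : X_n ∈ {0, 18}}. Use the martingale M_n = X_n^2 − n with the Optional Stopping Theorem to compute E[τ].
E[τ] = 81

M_n = X_n^2 − n is a martingale (since E[X_{n+1}^2 | F_n] = X_n^2 + 1). By OST (τ has finite mean in a bounded region), E[M_τ] = E[M_0] = X_0^2 − 0 = 9^2 = 81. Also E[M_τ] = E[X_τ^2] − E[τ]. The walk exits at 0 or 18, with P(hit 18 first) = 9/18, so E[X_τ^2] = 18^2 · 9/18 + 0 = 162. Thus E[τ] = E[X_τ^2] − E[M_τ] = 162 − 81 = 81 = 9(18 − 9) = 81.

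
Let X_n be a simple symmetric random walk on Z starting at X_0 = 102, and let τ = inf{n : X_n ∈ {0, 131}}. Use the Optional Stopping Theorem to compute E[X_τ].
E[X_τ] = 102

X_n is a martingale and τ is a bounded-mean stopping time (indeed τ is finite a.s. with bounded expectation since the walk is in a bounded region). By the OST, E[X_τ] = E[X_0] = 102. Equivalently: E[X_τ] = 131 · P(hit 131 first) + 0 · P(hit 0 first) = 131 · (102/131) = 102.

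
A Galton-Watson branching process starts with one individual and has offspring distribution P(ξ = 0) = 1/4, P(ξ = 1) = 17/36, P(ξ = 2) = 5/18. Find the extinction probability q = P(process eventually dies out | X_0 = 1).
q = 9/10

The pgf is f(s) = 1/4 + 17/36·s + 5/18·s². The extinction probability q is the smallest fixed point of f in [0, 1]. Setting s = f(s):
  5/18·s² + (17/36 − 1)·s + 1/4 = 0
  5/18·s² − (1/4 + 5/18)·s + 1/4 = 0
which factors as (s − 1)·(5/18·s − 1/4) = 0, giving roots s = 1 and s = (1/4)/(5/18) = 9/10.
Mean offspring μ = 17/36 + 2·5/18 = 37/36 > 1 (supercritical), so q < 1. The extinction probability is the smaller root: q = (1/4)/(5/18) = 9/10.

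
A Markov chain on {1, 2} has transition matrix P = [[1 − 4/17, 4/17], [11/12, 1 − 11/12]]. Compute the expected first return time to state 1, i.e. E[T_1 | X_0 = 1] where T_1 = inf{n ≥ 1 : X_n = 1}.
E[T_1 | X_0 = 1] = 1/π_1 = 235/187

For an irreducible recurrent Markov chain with stationary distribution π, E[T_i | X_0 = i] = 1/π_i (Kac's formula). Here π_1 = (11/12)/(4/17 + 11/12) = (11/12)/(235/204) = 187/235, so E[T_1 | X_0 = 1] = 1/π_1 = (4/17 + 11/12)/(11/12) = (235/204)/(11/12) = 235/187.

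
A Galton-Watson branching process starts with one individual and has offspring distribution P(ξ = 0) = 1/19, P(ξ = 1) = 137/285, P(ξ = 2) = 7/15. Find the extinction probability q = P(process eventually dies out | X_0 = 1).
q = 15/133

The pgf is f(s) = 1/19 + 137/285·s + 7/15·s². The extinction probability q is the smallest fixed point of f in [0, 1]. Setting s = f(s):
  7/15·s² + (137/285 − 1)·s + 1/19 = 0
  7/15·s² − (1/19 + 7/15)·s + 1/19 = 0
which factors as (s − 1)·(7/15·s − 1/19) = 0, giving roots s = 1 and s = (1/19)/(7/15) = 15/133.
Mean offspring μ = 137/285 + 2·7/15 = 403/285 > 1 (supercritical), so q < 1. The extinction probability is the smaller root: q = (1/19)/(7/15) = 15/133.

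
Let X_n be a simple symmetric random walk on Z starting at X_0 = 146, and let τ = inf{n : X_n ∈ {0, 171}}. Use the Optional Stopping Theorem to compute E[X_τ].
E[X_τ] = 146

X_n is a martingale and τ is a bounded-mean stopping time (indeed τ is finite a.s. with bounded expectation since the walk is in a bounded region). By the OST, E[X_τ] = E[X_0] = 146. Equivalently: E[X_τ] = 171 · P(hit 171 first) + 0 · P(hit 0 first) = 171 · (146/171) = 146.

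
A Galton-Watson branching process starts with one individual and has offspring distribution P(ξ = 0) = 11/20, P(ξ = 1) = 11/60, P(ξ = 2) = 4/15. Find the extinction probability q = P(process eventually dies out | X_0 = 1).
q = 1

Mean offspring μ = 0·11/20 + 1·11/60 + 2·4/15 = 43/60 ≤ 1. For μ ≤ 1 with offspring not concentrated at 1, the Galton-Watson process goes extinct almost surely, so q = 1.
(Algebraic check: The pgf is f(s) = 11/20 + 11/60·s + 4/15·s². The extinction probability q is the smallest fixed point of f in [0, 1]. Setting s = f(s):
  4/15·s² + (11/60 − 1)·s + 11/20 = 0
  4/15·s² − (11/20 + 4/15)·s + 11/20 = 0
which factors as (s − 1)·(4/15·s − 11/20) = 0, giving roots s = 1 and s = (11/20)/(4/15) = 33/16. Since 33/16 ≥ 1, the smallest root in [0, 1] is s = 1.)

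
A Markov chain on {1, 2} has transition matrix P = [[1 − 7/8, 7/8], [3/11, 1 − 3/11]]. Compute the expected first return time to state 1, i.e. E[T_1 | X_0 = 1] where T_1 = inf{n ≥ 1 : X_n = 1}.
E[T_1 | X_0 = 1] = 1/π_1 = 101/24

For an irreducible recurrent Markov chain with stationary distribution π, E[T_i | X_0 = i] = 1/π_i (Kac's formula). Here π_1 = (3/11)/(7/8 + 3/11) = (3/11)/(101/88) = 24/101, so E[T_1 | X_0 = 1] = 1/π_1 = (7/8 + 3/11)/(3/11) = (101/88)/(3/11) = 101/24.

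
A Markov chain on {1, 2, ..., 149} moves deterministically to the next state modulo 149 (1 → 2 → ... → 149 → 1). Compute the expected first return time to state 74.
E[T_74 | X_0 = 74] = 149

The chain cycles deterministically, so starting at state 74 it returns in exactly 149 steps. Equivalently, the stationary distribution is uniform π_j = 1/149 for every state j, so by Kac's formula E[T_74] = 1/π_74 = 149.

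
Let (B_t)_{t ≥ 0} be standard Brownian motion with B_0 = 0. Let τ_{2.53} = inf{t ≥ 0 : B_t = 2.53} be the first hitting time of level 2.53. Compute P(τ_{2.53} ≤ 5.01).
P(τ_{2.53} ≤ 5.01) = 2(1 − Φ(2.53/√5.01)) = 2(1 − Φ(1.1303)) ≈ 0.2583

By the reflection principle for standard BM, P(τ_b ≤ t) = 2 · P(B_t ≥ b). Since B_t ~ N(0, t), P(B_t ≥ 2.53) = 1 − Φ(2.53/√t) = 1 − Φ(2.53/√5.01) = 1 − Φ(1.1303) ≈ 0.12917. Doubling: P(τ_{2.53} ≤ 5.01) ≈ 2 · 0.12917 = 0.25834 ≈ 0.2583.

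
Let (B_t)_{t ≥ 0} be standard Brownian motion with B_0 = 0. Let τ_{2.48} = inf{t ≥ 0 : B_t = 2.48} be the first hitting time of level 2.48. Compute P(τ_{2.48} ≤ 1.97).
P(τ_{2.48} ≤ 1.97) = 2(1 − Φ(2.48/√1.97)) = 2(1 − Φ(1.7669)) ≈ 0.0772

By the reflection principle for standard BM, P(τ_b ≤ t) = 2 · P(B_t ≥ b). Since B_t ~ N(0, t), P(B_t ≥ 2.48) = 1 − Φ(2.48/√t) = 1 − Φ(2.48/√1.97) = 1 − Φ(1.7669) ≈ 0.03862. Doubling: P(τ_{2.48} ≤ 1.97) ≈ 2 · 0.03862 = 0.07724 ≈ 0.0772.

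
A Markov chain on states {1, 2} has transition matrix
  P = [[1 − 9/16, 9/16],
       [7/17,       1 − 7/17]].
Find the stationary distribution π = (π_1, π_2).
π_1 = 112/265, π_2 = 153/265

Solve πP = π with π_1 + π_2 = 1. From πP = π: π_1 · (1 − 9/16) + π_2 · 7/17 = π_1 ⇒ π_2 · 7/17 = π_1 · 9/16 ⇒ π_2/π_1 = (9/16)/(7/17) = 153/112. Together with π_1 + π_2 = 1:
  π_1 = (7/17)/(9/16 + 7/17) = (7/17)/(265/272) = 112/265,
  π_2 = (9/16)/(9/16 + 7/17) = (9/16)/(265/272) = 153/265.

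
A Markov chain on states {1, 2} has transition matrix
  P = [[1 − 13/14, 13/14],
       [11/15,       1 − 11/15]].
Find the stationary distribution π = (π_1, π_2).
π_1 = 154/349, π_2 = 195/349

Solve πP = π with π_1 + π_2 = 1. From πP = π: π_1 · (1 − 13/14) + π_2 · 11/15 = π_1 ⇒ π_2 · 11/15 = π_1 · 13/14 ⇒ π_2/π_1 = (13/14)/(11/15) = 195/154. Together with π_1 + π_2 = 1:
  π_1 = (11/15)/(13/14 + 11/15) = (11/15)/(349/210) = 154/349,
  π_2 = (13/14)/(13/14 + 11/15) = (13/14)/(349/210) = 195/349.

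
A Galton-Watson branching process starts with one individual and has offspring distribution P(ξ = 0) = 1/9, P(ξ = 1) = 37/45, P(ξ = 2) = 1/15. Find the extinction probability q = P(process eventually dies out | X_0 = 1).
q = 1

Mean offspring μ = 0·1/9 + 1·37/45 + 2·1/15 = 43/45 ≤ 1. For μ ≤ 1 with offspring not concentrated at 1, the Galton-Watson process goes extinct almost surely, so q = 1.
(Algebraic check: The pgf is f(s) = 1/9 + 37/45·s + 1/15·s². The extinction probability q is the smallest fixed point of f in [0, 1]. Setting s = f(s):
  1/15·s² + (37/45 − 1)·s + 1/9 = 0
  1/15·s² − (1/9 + 1/15)·s + 1/9 = 0
which factors as (s − 1)·(1/15·s − 1/9) = 0, giving roots s = 1 and s = (1/9)/(1/15) = 5/3. Since 5/3 ≥ 1, the smallest root in [0, 1] is s = 1.)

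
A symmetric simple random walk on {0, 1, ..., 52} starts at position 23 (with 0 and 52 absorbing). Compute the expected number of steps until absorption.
E[τ | X_0 = 23] = 667

Let v_k = E[τ | X_0 = k]. Boundary: v_0 = v_52 = 0. Recurrence: v_k = 1 + (v_{k-1} + v_{k+1})/2 for 1 ≤ k ≤ 51. The particular solution to v_k − (v_{k-1} + v_{k+1})/2 = 1 is v_k = −k^2. Adding homogeneous solution A + B k and matching boundaries gives v_k = k (52 − k). Substituting k = 23: v_23 = 23 · 29 = 667.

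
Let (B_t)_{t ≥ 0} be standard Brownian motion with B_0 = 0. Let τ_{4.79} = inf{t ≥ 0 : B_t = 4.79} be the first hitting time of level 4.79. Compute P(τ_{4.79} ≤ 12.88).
P(τ_{4.79} ≤ 12.88) = 2(1 − Φ(4.79/√12.88)) = 2(1 − Φ(1.3347)) ≈ 0.1820

By the reflection principle for standard BM, P(τ_b ≤ t) = 2 · P(B_t ≥ b). Since B_t ~ N(0, t), P(B_t ≥ 4.79) = 1 − Φ(4.79/√t) = 1 − Φ(4.79/√12.88) = 1 − Φ(1.3347) ≈ 0.09099. Doubling: P(τ_{4.79} ≤ 12.88) ≈ 2 · 0.09099 = 0.18198 ≈ 0.1820.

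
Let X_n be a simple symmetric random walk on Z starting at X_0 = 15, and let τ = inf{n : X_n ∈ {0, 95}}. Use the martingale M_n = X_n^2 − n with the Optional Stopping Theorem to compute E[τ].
E[τ] = 1200

M_n = X_n^2 − n is a martingale (since E[X_{n+1}^2 | F_n] = X_n^2 + 1). By OST (τ has finite mean in a bounded region), E[M_τ] = E[M_0] = X_0^2 − 0 = 15^2 = 225. Also E[M_τ] = E[X_τ^2] − E[τ]. The walk exits at 0 or 95, with P(hit 95 first) = 15/95, so E[X_τ^2] = 95^2 · 15/95 + 0 = 1425. Thus E[τ] = E[X_τ^2] − E[M_τ] = 1425 − 225 = 1200 = 15(95 − 15) = 1200.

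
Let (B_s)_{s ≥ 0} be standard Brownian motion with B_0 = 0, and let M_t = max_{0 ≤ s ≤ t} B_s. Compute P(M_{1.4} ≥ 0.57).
P(M_{1.4} ≥ 0.57) = 2·P(B_{1.4} ≥ 0.57) = 2(1 − Φ(0.57/√1.4)) ≈ 0.6300

By the reflection principle for Brownian motion, P(M_t ≥ a) = 2 · P(B_t ≥ a) for a ≥ 0. Since B_t ~ N(0, t), P(B_t ≥ 0.57) = 1 − Φ(0.57/√t) = 1 − Φ(0.57/√1.4) = 1 − Φ(0.4817). So
  P(M_{1.4} ≥ 0.57) = 2(1 − Φ(0.4817)) ≈ 0.6300.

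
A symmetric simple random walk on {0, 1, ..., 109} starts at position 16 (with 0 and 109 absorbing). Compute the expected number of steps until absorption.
E[τ | X_0 = 16] = 1488

Let v_k = E[τ | X_0 = k]. Boundary: v_0 = v_109 = 0. Recurrence: v_k = 1 + (v_{k-1} + v_{k+1})/2 for 1 ≤ k ≤ 108. The particular solution to v_k − (v_{k-1} + v_{k+1})/2 = 1 is v_k = −k^2. Adding homogeneous solution A + B k and matching boundaries gives v_k = k (109 − k). Substituting k = 16: v_16 = 16 · 93 = 1488.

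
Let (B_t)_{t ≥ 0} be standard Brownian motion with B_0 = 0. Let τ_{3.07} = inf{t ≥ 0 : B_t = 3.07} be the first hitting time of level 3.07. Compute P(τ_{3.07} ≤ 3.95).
P(τ_{3.07} ≤ 3.95) = 2(1 − Φ(3.07/√3.95)) = 2(1 − Φ(1.5447)) ≈ 0.1224

By the reflection principle for standard BM, P(τ_b ≤ t) = 2 · P(B_t ≥ b). Since B_t ~ N(0, t), P(B_t ≥ 3.07) = 1 − Φ(3.07/√t) = 1 − Φ(3.07/√3.95) = 1 − Φ(1.5447) ≈ 0.06121. Doubling: P(τ_{3.07} ≤ 3.95) ≈ 2 · 0.06121 = 0.12242 ≈ 0.1224.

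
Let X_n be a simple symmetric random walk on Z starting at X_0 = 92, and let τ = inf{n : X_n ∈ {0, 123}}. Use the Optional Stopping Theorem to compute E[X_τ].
E[X_τ] = 92

X_n is a martingale and τ is a bounded-mean stopping time (indeed τ is finite a.s. with bounded expectation since the walk is in a bounded region). By the OST, E[X_τ] = E[X_0] = 92. Equivalently: E[X_τ] = 123 · P(hit 123 first) + 0 · P(hit 0 first) = 123 · (92/123) = 92.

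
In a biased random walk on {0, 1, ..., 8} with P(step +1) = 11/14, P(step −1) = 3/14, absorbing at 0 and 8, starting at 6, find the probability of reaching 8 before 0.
P(hit 8 before 0) = (1 − (3/11)^6) / (1 − (3/11)^8) = 1913131/1913860

Let u_k denote P(reach 8 before 0 | start at k). Boundary: u_0 = 0, u_8 = 1. Recurrence: u_k = 11/14·u_{k+1} + 3/14·u_{k-1} for 1 ≤ k ≤ 7. Try u_k = A + B·r^k with r = q/p = (3/14)/(11/14) = 3/11. Substitution satisfies the recurrence; boundary conditions give:
  u_k = (1 − r^k) / (1 − r^N) = (1 − (3/11)^6) / (1 − (3/11)^8) = 1913131/1913860.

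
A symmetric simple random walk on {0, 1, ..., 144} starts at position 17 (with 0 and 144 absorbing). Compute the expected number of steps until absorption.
E[τ | X_0 = 17] = 2159

Let v_k = E[τ | X_0 = k]. Boundary: v_0 = v_144 = 0. Recurrence: v_k = 1 + (v_{k-1} + v_{k+1})/2 for 1 ≤ k ≤ 143. The particular solution to v_k − (v_{k-1} + v_{k+1})/2 = 1 is v_k = −k^2. Adding homogeneous solution A + B k and matching boundaries gives v_k = k (144 − k). Substituting k = 17: v_17 = 17 · 127 = 2159.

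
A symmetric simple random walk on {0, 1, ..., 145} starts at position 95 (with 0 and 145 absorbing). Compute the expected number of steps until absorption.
E[τ | X_0 = 95] = 4750

Let v_k = E[τ | X_0 = k]. Boundary: v_0 = v_145 = 0. Recurrence: v_k = 1 + (v_{k-1} + v_{k+1})/2 for 1 ≤ k ≤ 144. The particular solution to v_k − (v_{k-1} + v_{k+1})/2 = 1 is v_k = −k^2. Adding homogeneous solution A + B k and matching boundaries gives v_k = k (145 − k). Substituting k = 95: v_95 = 95 · 50 = 4750.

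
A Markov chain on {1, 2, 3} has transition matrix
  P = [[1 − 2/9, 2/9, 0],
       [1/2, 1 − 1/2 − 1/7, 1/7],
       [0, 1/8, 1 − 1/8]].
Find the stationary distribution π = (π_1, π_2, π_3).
π = (21/41, 28/123, 32/123)

This is a birth-death chain on three states, which satisfies detailed balance: π_1 · P_{12} = π_2 · P_{21} and π_2 · P_{23} = π_3 · P_{32}.
From π_1 · 2/9 = π_2 · 1/2: π_2/π_1 = (2/9)/(1/2) = 4/9.
From π_2 · 1/7 = π_3 · 1/8: π_3/π_2 = (1/7)/(1/8) = 8/7.
Take π_1 proportional to 1; then unnormalized π = (1, 4/9, 32/63). Normalize by dividing by the sum 41/21:
  π = (21/41, 28/123, 32/123).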